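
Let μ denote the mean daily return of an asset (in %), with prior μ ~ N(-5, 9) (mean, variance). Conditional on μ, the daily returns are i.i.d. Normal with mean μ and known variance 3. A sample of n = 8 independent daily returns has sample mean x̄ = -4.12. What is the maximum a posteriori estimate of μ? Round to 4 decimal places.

μ̂_MAP = -4.1552

n = 8, x̄ = -4.12.
For a Normal prior and Normal likelihood with known variance, the posterior is Normal; its mode equals its mean, the precision-weighted average.
Prior precision 1/σ₀² = 1/9; data precision n/σ² = 8/3.
μ̂ = ((1/9)·(-5) + (8/3)·(-4.12)) / (1/9 + 8/3) = (-2597/225)/(25/9) = -4.1552.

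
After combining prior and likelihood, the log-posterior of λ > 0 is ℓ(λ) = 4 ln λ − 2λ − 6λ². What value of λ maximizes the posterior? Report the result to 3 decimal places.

ℓ'(λ) = 4/λ − 2 − 12λ. Setting this to zero and multiplying by λ: 12λ² + 2λ − 4 = 0.
λ = (−2 + √(2² + 4·12·4)) / (2·12) = (−2 + √196) / 24 = (−2 + 14)/24 = 1/2.
ℓ''(λ) = −4/λ² − 12 < 0, confirming a maximum.

λ̂_MAP = 0.500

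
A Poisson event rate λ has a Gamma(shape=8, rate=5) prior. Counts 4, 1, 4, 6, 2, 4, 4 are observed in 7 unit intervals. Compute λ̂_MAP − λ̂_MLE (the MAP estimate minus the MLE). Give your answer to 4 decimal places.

MAP − MLE = -0.9048

Σxᵢ = 25. Posterior is Gamma(33, 12); MAP = (33−1)/12 = 32/12 ≈ 2.66667.
MLE = x̄ = 25/7 ≈ 3.57143.
Difference = 32/12 − 25/7 = -19/21 ≈ -0.9048.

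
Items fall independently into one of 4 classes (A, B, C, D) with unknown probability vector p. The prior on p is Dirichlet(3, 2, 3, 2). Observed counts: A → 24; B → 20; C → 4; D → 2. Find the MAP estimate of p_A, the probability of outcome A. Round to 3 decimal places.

The posterior is Dirichlet(αᵢ + nᵢ) = Dirichlet(27, 22, 7, 4).
For a Dirichlet(a₁,…,a_K) with all aᵢ > 1, the mode has j-th component (aⱼ − 1)/(Σaᵢ − K).
Here Σaᵢ = 60 and K = 4, so p_A = (27 − 1)/(60 − 4) = 26/56 ≈ 0.464.

MAP estimate of p_A = 0.464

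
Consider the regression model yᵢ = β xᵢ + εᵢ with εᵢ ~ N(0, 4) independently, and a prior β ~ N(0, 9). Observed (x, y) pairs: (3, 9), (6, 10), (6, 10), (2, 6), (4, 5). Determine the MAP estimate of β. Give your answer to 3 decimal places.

β̂_MAP = 1.765

log p(β | y) = −Σ(yᵢ − βxᵢ)²/(2·4) − β²/(2·9) + const.
Setting the derivative to zero: Σxᵢ(yᵢ − βxᵢ)/4 − β/9 = 0, so β = Σxᵢyᵢ / (Σxᵢ² + σ²/τ²).
Σxᵢyᵢ = 3·9 + 6·10 + 6·10 + 2·6 + 4·5 = 179; Σxᵢ² = 101; σ²/τ² = 4/9.
β̂_MAP = 179 / (101 + 4/9) = 179/(913/9) = 1611/913 ≈ 1.765.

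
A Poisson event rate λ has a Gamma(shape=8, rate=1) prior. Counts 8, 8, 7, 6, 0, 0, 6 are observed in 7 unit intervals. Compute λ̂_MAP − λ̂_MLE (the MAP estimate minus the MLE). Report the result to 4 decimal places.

Σxᵢ = 35. Posterior is Gamma(43, 8); MAP = (43−1)/8 = 42/8 ≈ 5.25000.
MLE = x̄ = 35/7 ≈ 5.00000.
Difference = 42/8 − 35/7 = 1/4 ≈ 0.2500.

MAP − MLE = 0.2500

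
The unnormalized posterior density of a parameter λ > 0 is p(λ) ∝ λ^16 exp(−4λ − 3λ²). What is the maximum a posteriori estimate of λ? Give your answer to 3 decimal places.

ℓ'(λ) = 16/λ − 4 − 6λ. Setting this to zero and multiplying by λ: 6λ² + 4λ − 16 = 0.
λ = (−4 + √(4² + 4·6·16)) / (2·6) = (−4 + √400) / 12 = (−4 + 20)/12 = 4/3.
ℓ''(λ) = −16/λ² − 6 < 0, confirming a maximum.

λ̂_MAP = 1.333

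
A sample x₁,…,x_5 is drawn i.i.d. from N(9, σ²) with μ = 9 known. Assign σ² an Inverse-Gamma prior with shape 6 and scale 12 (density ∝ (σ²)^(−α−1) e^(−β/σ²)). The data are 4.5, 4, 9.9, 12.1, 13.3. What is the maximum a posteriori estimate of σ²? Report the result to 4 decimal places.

σ̂²_MAP = 5.1663

Sum of squared deviations about the known mean: SS = (4.5−9)² + (4−9)² + (9.9−9)² + (12.1−9)² + (13.3−9)² = 74.16.
The Normal likelihood contributes (σ²)^(−n/2) exp(−SS/(2σ²)), so the posterior is Inverse-Gamma(α + n/2, β + SS/2) = Inverse-Gamma(8.5, 49.08).
The mode of Inverse-Gamma(a, b) is b/(a+1) = 49.08/9.5 ≈ 5.1663.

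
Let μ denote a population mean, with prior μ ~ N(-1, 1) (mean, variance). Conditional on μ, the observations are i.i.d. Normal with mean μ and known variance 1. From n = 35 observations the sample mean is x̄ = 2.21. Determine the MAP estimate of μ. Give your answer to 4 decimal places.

μ̂_MAP = 2.1208

n = 35, x̄ = 2.21.
For a Normal prior and Normal likelihood with known variance, the posterior is Normal; its mode equals its mean, the precision-weighted average.
Prior precision 1/σ₀² = 1/1 = 1; data precision n/σ² = 35/1 = 35.
μ̂ = (1·(-1) + 35·2.21) / (1 + 35) = 76.35/36 = 509/240 ≈ 2.1208.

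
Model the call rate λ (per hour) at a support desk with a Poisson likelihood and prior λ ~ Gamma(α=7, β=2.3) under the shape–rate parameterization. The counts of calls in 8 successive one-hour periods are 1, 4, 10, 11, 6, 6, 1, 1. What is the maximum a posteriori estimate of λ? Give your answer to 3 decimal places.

Σxᵢ = 1+4+10+11+6+6+1+1 = 40, with n = 8.
Posterior ∝ λ^6e^(−2.3λ) · λ^40e^(−8λ) = λ^46e^(−10.3λ), i.e. Gamma(shape=47, rate=10.3).
The mode of a Gamma(a, b) with a ≥ 1 (shape–rate) is (a−1)/b = 46/10.3 ≈ 4.466.

λ̂_MAP = 4.466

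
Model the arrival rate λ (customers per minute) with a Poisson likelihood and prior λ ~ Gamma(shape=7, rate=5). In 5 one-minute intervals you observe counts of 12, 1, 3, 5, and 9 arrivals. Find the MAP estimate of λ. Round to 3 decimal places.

Σxᵢ = 12+1+3+5+9 = 30, with n = 5.
Posterior ∝ λ^6e^(−5λ) · λ^30e^(−5λ) = λ^36e^(−10λ), i.e. Gamma(shape=37, rate=10).
The mode of a Gamma(a, b) with a ≥ 1 (shape–rate) is (a−1)/b = 36/10 ≈ 3.600.

λ̂_MAP = 3.600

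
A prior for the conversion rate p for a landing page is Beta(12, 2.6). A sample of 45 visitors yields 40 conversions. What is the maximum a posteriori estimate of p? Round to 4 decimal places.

Prior: Beta(12, 2.6).
Data: 40 successes in 45 trials. The binomial likelihood contributes p^40(1−p)^5, so the posterior is Beta(12+40, 2.6+5) = Beta(52, 7.6).
For Beta(a, b) with a, b > 1 the mode is (a−1)/(a+b−2) = 51/57.6 ≈ 0.8854.

p̂_MAP = 0.8854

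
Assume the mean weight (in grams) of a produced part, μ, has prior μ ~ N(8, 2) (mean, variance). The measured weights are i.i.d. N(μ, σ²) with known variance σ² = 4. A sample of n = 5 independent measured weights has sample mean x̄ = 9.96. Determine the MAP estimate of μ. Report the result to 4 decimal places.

n = 5, x̄ = 9.96.
For a Normal prior and Normal likelihood with known variance, the posterior is Normal; its mode equals its mean, the precision-weighted average.
Prior precision 1/σ₀² = 1/2 = 0.5; data precision n/σ² = 5/4 = 1.25.
μ̂ = (0.5·8 + 1.25·9.96) / (0.5 + 1.25) = 16.45/1.75 = 9.4000.

μ̂_MAP = 9.4000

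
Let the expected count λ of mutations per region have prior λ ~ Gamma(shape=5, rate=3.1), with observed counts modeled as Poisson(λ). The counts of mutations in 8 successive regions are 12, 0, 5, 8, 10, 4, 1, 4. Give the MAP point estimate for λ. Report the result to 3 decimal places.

Σxᵢ = 12+0+5+8+10+4+1+4 = 44, with n = 8.
Posterior ∝ λ^4e^(−3.1λ) · λ^44e^(−8λ) = λ^48e^(−11.1λ), i.e. Gamma(shape=49, rate=11.1).
The mode of a Gamma(a, b) with a ≥ 1 (shape–rate) is (a−1)/b = 48/11.1 ≈ 4.324.

λ̂_MAP = 4.324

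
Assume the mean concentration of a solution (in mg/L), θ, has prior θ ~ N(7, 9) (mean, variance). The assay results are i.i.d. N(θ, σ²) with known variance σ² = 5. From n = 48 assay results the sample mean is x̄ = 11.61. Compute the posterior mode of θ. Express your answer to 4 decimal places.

n = 48, x̄ = 11.61.
For a Normal prior and Normal likelihood with known variance, the posterior is Normal; its mode equals its mean, the precision-weighted average.
Prior precision 1/σ₀² = 1/9; data precision n/σ² = 48/5 = 9.6.
θ̂ = ((1/9)·7 + 9.6·11.61) / (1/9 + 9.6) = (126263/1125)/(437/45) = 126263/10925 ≈ 11.5573.

θ̂_MAP = 11.5573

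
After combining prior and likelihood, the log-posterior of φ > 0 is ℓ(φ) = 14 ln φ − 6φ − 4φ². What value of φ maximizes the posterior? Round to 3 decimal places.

ℓ'(φ) = 14/φ − 6 − 8φ. Setting this to zero and multiplying by φ: 8φ² + 6φ − 14 = 0.
φ = (−6 + √(6² + 4·8·14)) / (2·8) = (−6 + √484) / 16 = (−6 + 22)/16 = 1.
ℓ''(φ) = −14/φ² − 8 < 0, confirming a maximum.

φ̂_MAP = 1.000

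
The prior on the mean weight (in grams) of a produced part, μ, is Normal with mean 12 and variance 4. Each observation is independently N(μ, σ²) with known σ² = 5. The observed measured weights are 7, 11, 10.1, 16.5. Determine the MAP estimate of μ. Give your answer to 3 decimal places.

μ̂_MAP = 11.352

n = 4; x̄ = (7 + 11 + 10.1 + 16.5)/4 = 44.6/4 = 11.15.
For a Normal prior and Normal likelihood with known variance, the posterior is Normal; its mode equals its mean, the precision-weighted average.
Prior precision 1/σ₀² = 1/4 = 0.25; data precision n/σ² = 4/5 = 0.8.
μ̂ = (0.25·12 + 0.8·11.15) / (0.25 + 0.8) = 11.92/1.05 = 1192/105 ≈ 11.352.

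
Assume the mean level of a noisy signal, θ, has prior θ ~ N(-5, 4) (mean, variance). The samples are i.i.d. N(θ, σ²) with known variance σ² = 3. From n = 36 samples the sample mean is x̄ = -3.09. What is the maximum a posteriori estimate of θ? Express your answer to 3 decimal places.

θ̂_MAP = -3.129

n = 36, x̄ = -3.09.
For a Normal prior and Normal likelihood with known variance, the posterior is Normal; its mode equals its mean, the precision-weighted average.
Prior precision 1/σ₀² = 1/4 = 0.25; data precision n/σ² = 36/3 = 12.
θ̂ = (0.25·(-5) + 12·(-3.09)) / (0.25 + 12) = (-38.33)/12.25 = -3833/1225 ≈ -3.129.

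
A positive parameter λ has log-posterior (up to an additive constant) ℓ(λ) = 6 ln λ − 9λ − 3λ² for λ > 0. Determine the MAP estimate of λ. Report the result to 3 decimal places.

ℓ'(λ) = 6/λ − 9 − 6λ. Setting this to zero and multiplying by λ: 6λ² + 9λ − 6 = 0.
λ = (−9 + √(9² + 4·6·6)) / (2·6) = (−9 + √225) / 12 = (−9 + 15)/12 = 1/2.
ℓ''(λ) = −6/λ² − 6 < 0, confirming a maximum.

λ̂_MAP = 0.500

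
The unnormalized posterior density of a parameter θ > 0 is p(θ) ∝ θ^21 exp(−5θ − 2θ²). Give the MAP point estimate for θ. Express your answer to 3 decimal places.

θ̂_MAP = 1.750

ℓ'(θ) = 21/θ − 5 − 4θ. Setting this to zero and multiplying by θ: 4θ² + 5θ − 21 = 0.
θ = (−5 + √(5² + 4·4·21)) / (2·4) = (−5 + √361) / 8 = (−5 + 19)/8 = 7/4.
ℓ''(θ) = −21/θ² − 4 < 0, confirming a maximum.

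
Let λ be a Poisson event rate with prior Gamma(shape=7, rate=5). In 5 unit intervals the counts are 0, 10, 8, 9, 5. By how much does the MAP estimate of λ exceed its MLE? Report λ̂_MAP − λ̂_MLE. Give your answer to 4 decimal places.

MAP − MLE = -2.6000

Σxᵢ = 32. Posterior is Gamma(39, 10); MAP = (39−1)/10 = 38/10 ≈ 3.80000.
MLE = x̄ = 32/5 ≈ 6.40000.
Difference = 38/10 − 32/5 = -13/5 ≈ -2.6000.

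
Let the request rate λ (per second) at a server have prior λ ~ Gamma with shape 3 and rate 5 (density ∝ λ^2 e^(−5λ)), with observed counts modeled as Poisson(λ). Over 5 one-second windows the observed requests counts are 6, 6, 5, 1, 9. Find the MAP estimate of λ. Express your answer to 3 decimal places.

Σxᵢ = 6+6+5+1+9 = 27, with n = 5.
Posterior ∝ λ^2e^(−5λ) · λ^27e^(−5λ) = λ^29e^(−10λ), i.e. Gamma(shape=30, rate=10).
The mode of a Gamma(a, b) with a ≥ 1 (shape–rate) is (a−1)/b = 29/10 ≈ 2.900.

λ̂_MAP = 2.900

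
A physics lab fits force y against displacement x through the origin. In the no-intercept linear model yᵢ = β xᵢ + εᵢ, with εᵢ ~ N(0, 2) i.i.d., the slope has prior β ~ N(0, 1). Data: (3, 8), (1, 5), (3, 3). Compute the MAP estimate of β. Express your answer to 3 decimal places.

log p(β | y) = −Σ(yᵢ − βxᵢ)²/(2·2) − β²/(2·1) + const.
Setting the derivative to zero: Σxᵢ(yᵢ − βxᵢ)/2 − β/1 = 0, so β = Σxᵢyᵢ / (Σxᵢ² + σ²/τ²).
Σxᵢyᵢ = 3·8 + 1·5 + 3·3 = 38; Σxᵢ² = 19; σ²/τ² = 2.
β̂_MAP = 38 / (19 + 2) = 38/21 ≈ 1.810.

β̂_MAP = 1.810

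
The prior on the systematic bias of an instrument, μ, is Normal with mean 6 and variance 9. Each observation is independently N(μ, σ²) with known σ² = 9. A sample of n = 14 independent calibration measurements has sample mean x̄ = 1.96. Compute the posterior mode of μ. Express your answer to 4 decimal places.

μ̂_MAP = 2.2293

n = 14, x̄ = 1.96.
For a Normal prior and Normal likelihood with known variance, the posterior is Normal; its mode equals its mean, the precision-weighted average.
Prior precision 1/σ₀² = 1/9; data precision n/σ² = 14/9.
μ̂ = ((1/9)·6 + (14/9)·1.96) / (1/9 + 14/9) = (836/225)/(5/3) = 836/375 ≈ 2.2293.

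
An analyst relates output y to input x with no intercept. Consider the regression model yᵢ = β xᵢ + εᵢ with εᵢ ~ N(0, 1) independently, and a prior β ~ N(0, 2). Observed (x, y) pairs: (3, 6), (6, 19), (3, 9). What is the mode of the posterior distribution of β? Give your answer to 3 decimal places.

log p(β | y) = −Σ(yᵢ − βxᵢ)²/(2·1) − β²/(2·2) + const.
Setting the derivative to zero: Σxᵢ(yᵢ − βxᵢ)/1 − β/2 = 0, so β = Σxᵢyᵢ / (Σxᵢ² + σ²/τ²).
Σxᵢyᵢ = 3·6 + 6·19 + 3·9 = 159; Σxᵢ² = 54; σ²/τ² = 0.5.
β̂_MAP = 159 / (54 + 0.5) = 159/54.5 ≈ 2.917.

β̂_MAP = 2.917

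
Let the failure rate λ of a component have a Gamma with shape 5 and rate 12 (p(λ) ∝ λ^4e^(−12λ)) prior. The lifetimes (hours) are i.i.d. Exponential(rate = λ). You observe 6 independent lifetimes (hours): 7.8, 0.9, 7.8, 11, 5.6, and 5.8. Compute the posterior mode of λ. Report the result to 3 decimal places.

λ̂_MAP = 0.196

The Exponential(rate=λ) likelihood is ∝ λ^n e^(−λΣtᵢ). Here n = 6 and Σtᵢ = 7.8 + 0.9 + 7.8 + 11 + 5.6 + 5.8 = 38.9.
Posterior ∝ λ^4e^(−12λ) · λ^6e^(−38.9λ) = λ^10e^(−50.9λ), i.e. Gamma(11, 50.9).
Mode = (a−1)/b = 10/50.9 ≈ 0.196.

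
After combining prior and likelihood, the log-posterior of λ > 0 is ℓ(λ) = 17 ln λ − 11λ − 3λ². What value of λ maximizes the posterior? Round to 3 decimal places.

ℓ'(λ) = 17/λ − 11 − 6λ. Setting this to zero and multiplying by λ: 6λ² + 11λ − 17 = 0.
λ = (−11 + √(11² + 4·6·17)) / (2·6) = (−11 + √529) / 12 = (−11 + 23)/12 = 1.
ℓ''(λ) = −17/λ² − 6 < 0, confirming a maximum.

λ̂_MAP = 1.000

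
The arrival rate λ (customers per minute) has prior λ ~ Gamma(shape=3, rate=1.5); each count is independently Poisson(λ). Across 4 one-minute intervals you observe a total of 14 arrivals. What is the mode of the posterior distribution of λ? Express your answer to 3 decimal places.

λ̂_MAP = 2.909

Σxᵢ = 14, n = 4.
Posterior ∝ λ^2e^(−1.5λ) · λ^14e^(−4λ) = λ^16e^(−5.5λ), i.e. Gamma(shape=17, rate=5.5).
The mode of a Gamma(a, b) with a ≥ 1 (shape–rate) is (a−1)/b = 16/5.5 ≈ 2.909.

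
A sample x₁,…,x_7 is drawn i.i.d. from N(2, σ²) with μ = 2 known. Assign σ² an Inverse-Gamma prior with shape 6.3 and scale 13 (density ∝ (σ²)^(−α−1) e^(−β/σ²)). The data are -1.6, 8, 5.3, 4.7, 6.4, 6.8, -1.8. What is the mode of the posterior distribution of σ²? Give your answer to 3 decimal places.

σ̂²_MAP = 6.944

Sum of squared deviations about the known mean: SS = (-1.6−2)² + (8−2)² + (5.3−2)² + (4.7−2)² + (6.4−2)² + (6.8−2)² + (-1.8−2)² = 123.98.
The Normal likelihood contributes (σ²)^(−n/2) exp(−SS/(2σ²)), so the posterior is Inverse-Gamma(α + n/2, β + SS/2) = Inverse-Gamma(9.8, 74.99).
The mode of Inverse-Gamma(a, b) is b/(a+1) = 74.99/10.8 ≈ 6.944.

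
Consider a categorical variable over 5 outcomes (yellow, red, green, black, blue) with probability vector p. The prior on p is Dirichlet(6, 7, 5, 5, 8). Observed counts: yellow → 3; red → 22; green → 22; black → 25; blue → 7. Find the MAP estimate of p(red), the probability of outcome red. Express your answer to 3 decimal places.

The posterior is Dirichlet(αᵢ + nᵢ) = Dirichlet(9, 29, 27, 30, 15).
For a Dirichlet(a₁,…,a_K) with all aᵢ > 1, the mode has j-th component (aⱼ − 1)/(Σaᵢ − K).
Here Σaᵢ = 110 and K = 5, so p(red) = (29 − 1)/(110 − 5) = 28/105 ≈ 0.267.

MAP estimate of p(red) = 0.267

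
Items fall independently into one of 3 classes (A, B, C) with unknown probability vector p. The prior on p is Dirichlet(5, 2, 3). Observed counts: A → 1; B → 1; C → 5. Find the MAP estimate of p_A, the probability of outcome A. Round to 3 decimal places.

MAP estimate of p_A = 0.357

The posterior is Dirichlet(αᵢ + nᵢ) = Dirichlet(6, 3, 8).
For a Dirichlet(a₁,…,a_K) with all aᵢ > 1, the mode has j-th component (aⱼ − 1)/(Σaᵢ − K).
Here Σaᵢ = 17 and K = 3, so p_A = (6 − 1)/(17 − 3) = 5/14 ≈ 0.357.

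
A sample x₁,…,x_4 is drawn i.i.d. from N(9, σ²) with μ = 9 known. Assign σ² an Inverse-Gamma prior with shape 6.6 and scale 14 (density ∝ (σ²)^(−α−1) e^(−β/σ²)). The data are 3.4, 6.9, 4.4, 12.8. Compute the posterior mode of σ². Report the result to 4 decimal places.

Sum of squared deviations about the known mean: SS = (3.4−9)² + (6.9−9)² + (4.4−9)² + (12.8−9)² = 71.37.
The Normal likelihood contributes (σ²)^(−n/2) exp(−SS/(2σ²)), so the posterior is Inverse-Gamma(α + n/2, β + SS/2) = Inverse-Gamma(8.6, 49.685).
The mode of Inverse-Gamma(a, b) is b/(a+1) = 49.685/9.6 ≈ 5.1755.

σ̂²_MAP = 5.1755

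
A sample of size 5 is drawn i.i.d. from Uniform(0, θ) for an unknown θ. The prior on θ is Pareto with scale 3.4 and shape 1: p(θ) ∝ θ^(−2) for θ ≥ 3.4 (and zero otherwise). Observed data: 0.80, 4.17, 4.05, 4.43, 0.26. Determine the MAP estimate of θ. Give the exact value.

The Uniform(0, θ) likelihood is θ^(−n) for θ ≥ max(xᵢ), zero otherwise. Here max(xᵢ) = 4.43.
Posterior ∝ θ^(−2) · θ^(−5) = θ^(−7) on θ ≥ max(3.4, 4.43) = 4.43.
This density is strictly decreasing in θ, so the posterior mode lies at the lower boundary of the support.

θ̂_MAP = 4.43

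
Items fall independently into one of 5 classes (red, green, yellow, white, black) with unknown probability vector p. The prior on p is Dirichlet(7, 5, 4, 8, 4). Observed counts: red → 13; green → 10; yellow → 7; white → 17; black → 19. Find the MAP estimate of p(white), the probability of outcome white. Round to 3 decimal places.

MAP estimate of p(white) = 0.270

The posterior is Dirichlet(αᵢ + nᵢ) = Dirichlet(20, 15, 11, 25, 23).
For a Dirichlet(a₁,…,a_K) with all aᵢ > 1, the mode has j-th component (aⱼ − 1)/(Σaᵢ − K).
Here Σaᵢ = 94 and K = 5, so p(white) = (25 − 1)/(94 − 5) = 24/89 ≈ 0.270.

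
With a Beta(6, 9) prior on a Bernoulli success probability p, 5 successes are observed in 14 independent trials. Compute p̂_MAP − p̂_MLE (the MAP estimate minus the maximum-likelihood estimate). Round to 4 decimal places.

Posterior is Beta(11, 18); MAP = (11−1)/(29−2) = 10/27 ≈ 0.37037.
MLE ignores the prior: p̂_MLE = k/n = 5/14 ≈ 0.35714.
Difference = 10/27 − 5/14 = 5/378 ≈ 0.0132.

MAP − MLE = 0.0132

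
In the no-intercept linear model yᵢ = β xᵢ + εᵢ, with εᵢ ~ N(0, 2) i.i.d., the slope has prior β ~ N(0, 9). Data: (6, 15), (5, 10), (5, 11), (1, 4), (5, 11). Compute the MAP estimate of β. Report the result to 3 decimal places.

β̂_MAP = 2.263

log p(β | y) = −Σ(yᵢ − βxᵢ)²/(2·2) − β²/(2·9) + const.
Setting the derivative to zero: Σxᵢ(yᵢ − βxᵢ)/2 − β/9 = 0, so β = Σxᵢyᵢ / (Σxᵢ² + σ²/τ²).
Σxᵢyᵢ = 6·15 + 5·10 + 5·11 + 1·4 + 5·11 = 254; Σxᵢ² = 112; σ²/τ² = 2/9.
β̂_MAP = 254 / (112 + 2/9) = 254/(1010/9) = 1143/505 ≈ 2.263.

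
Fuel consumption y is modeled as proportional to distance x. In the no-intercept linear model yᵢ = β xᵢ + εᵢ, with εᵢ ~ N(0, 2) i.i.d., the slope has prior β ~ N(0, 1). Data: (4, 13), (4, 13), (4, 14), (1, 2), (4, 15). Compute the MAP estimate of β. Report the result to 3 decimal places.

β̂_MAP = 3.313

log p(β | y) = −Σ(yᵢ − βxᵢ)²/(2·2) − β²/(2·1) + const.
Setting the derivative to zero: Σxᵢ(yᵢ − βxᵢ)/2 − β/1 = 0, so β = Σxᵢyᵢ / (Σxᵢ² + σ²/τ²).
Σxᵢyᵢ = 4·13 + 4·13 + 4·14 + 1·2 + 4·15 = 222; Σxᵢ² = 65; σ²/τ² = 2.
β̂_MAP = 222 / (65 + 2) = 222/67 ≈ 3.313.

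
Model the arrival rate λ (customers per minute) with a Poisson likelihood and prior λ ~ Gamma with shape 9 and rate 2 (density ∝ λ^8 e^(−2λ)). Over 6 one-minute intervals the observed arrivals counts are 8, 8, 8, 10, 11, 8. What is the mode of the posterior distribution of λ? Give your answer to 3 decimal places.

Σxᵢ = 8+8+8+10+11+8 = 53, with n = 6.
Posterior ∝ λ^8e^(−2λ) · λ^53e^(−6λ) = λ^61e^(−8λ), i.e. Gamma(shape=62, rate=8).
The mode of a Gamma(a, b) with a ≥ 1 (shape–rate) is (a−1)/b = 61/8 ≈ 7.625.

λ̂_MAP = 7.625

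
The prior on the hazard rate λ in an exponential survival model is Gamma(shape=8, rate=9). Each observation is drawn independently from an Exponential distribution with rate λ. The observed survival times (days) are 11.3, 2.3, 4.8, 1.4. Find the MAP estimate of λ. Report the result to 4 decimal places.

λ̂_MAP = 0.3819

The Exponential(rate=λ) likelihood is ∝ λ^n e^(−λΣtᵢ). Here n = 4 and Σtᵢ = 11.3 + 2.3 + 4.8 + 1.4 = 19.8.
Posterior ∝ λ^7e^(−9λ) · λ^4e^(−19.8λ) = λ^11e^(−28.8λ), i.e. Gamma(12, 28.8).
Mode = (a−1)/b = 11/28.8 ≈ 0.3819.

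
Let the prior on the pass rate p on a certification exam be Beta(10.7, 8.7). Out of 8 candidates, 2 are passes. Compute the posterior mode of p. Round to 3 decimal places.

p̂_MAP = 0.461

Prior: Beta(10.7, 8.7).
Data: 2 successes in 8 trials. The binomial likelihood contributes p^2(1−p)^6, so the posterior is Beta(10.7+2, 8.7+6) = Beta(12.7, 14.7).
For Beta(a, b) with a, b > 1 the mode is (a−1)/(a+b−2) = 11.7/25.4 ≈ 0.461.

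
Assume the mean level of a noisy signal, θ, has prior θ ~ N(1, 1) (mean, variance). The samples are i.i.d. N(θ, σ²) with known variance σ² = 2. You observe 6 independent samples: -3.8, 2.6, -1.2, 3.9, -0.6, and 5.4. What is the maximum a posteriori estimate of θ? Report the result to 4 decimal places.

n = 6; x̄ = ((-3.8) + 2.6 + (-1.2) + 3.9 + (-0.6) + 5.4)/6 = 6.3/6 = 1.05.
For a Normal prior and Normal likelihood with known variance, the posterior is Normal; its mode equals its mean, the precision-weighted average.
Prior precision 1/σ₀² = 1/1 = 1; data precision n/σ² = 6/2 = 3.
θ̂ = (1·1 + 3·1.05) / (1 + 3) = 4.15/4 = 1.0375.

θ̂_MAP = 1.0375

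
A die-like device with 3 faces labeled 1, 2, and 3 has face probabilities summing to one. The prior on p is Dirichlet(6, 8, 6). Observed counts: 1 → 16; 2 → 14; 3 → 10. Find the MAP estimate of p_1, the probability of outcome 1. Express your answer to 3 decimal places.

The posterior is Dirichlet(αᵢ + nᵢ) = Dirichlet(22, 22, 16).
For a Dirichlet(a₁,…,a_K) with all aᵢ > 1, the mode has j-th component (aⱼ − 1)/(Σaᵢ − K).
Here Σaᵢ = 60 and K = 3, so p_1 = (22 − 1)/(60 − 3) = 21/57 ≈ 0.368.

MAP estimate: 0.368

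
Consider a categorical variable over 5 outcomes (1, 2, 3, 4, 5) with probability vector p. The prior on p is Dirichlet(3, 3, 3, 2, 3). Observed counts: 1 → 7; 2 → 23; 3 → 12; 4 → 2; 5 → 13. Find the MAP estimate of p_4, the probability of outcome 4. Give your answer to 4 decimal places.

MAP estimate: 0.0455

The posterior is Dirichlet(αᵢ + nᵢ) = Dirichlet(10, 26, 15, 4, 16).
For a Dirichlet(a₁,…,a_K) with all aᵢ > 1, the mode has j-th component (aⱼ − 1)/(Σaᵢ − K).
Here Σaᵢ = 71 and K = 5, so p_4 = (4 − 1)/(71 − 5) = 3/66 ≈ 0.0455.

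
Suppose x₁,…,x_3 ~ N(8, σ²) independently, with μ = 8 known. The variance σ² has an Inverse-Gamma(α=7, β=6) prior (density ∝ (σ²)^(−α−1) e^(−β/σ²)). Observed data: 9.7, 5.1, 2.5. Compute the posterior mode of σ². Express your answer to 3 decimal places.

Sum of squared deviations about the known mean: SS = (9.7−8)² + (5.1−8)² + (2.5−8)² = 41.55.
The Normal likelihood contributes (σ²)^(−n/2) exp(−SS/(2σ²)), so the posterior is Inverse-Gamma(α + n/2, β + SS/2) = Inverse-Gamma(8.5, 26.775).
The mode of Inverse-Gamma(a, b) is b/(a+1) = 26.775/9.5 ≈ 2.818.

σ̂²_MAP = 2.818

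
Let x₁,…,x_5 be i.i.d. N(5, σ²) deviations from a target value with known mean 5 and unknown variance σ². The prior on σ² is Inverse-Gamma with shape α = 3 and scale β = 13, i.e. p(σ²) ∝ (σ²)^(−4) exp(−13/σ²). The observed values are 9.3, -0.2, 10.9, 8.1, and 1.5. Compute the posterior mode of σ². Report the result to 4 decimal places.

σ̂²_MAP = 9.8615

Sum of squared deviations about the known mean: SS = (9.3−5)² + (-0.2−5)² + (10.9−5)² + (8.1−5)² + (1.5−5)² = 102.2.
The Normal likelihood contributes (σ²)^(−n/2) exp(−SS/(2σ²)), so the posterior is Inverse-Gamma(α + n/2, β + SS/2) = Inverse-Gamma(5.5, 64.1).
The mode of Inverse-Gamma(a, b) is b/(a+1) = 64.1/6.5 ≈ 9.8615.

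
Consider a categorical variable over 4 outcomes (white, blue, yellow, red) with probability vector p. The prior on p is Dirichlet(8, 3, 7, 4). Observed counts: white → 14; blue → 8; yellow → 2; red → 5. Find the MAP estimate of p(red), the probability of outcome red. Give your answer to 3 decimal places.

The posterior is Dirichlet(αᵢ + nᵢ) = Dirichlet(22, 11, 9, 9).
For a Dirichlet(a₁,…,a_K) with all aᵢ > 1, the mode has j-th component (aⱼ − 1)/(Σaᵢ − K).
Here Σaᵢ = 51 and K = 4, so p(red) = (9 − 1)/(51 − 4) = 8/47 ≈ 0.170.

MAP estimate of p(red) = 0.170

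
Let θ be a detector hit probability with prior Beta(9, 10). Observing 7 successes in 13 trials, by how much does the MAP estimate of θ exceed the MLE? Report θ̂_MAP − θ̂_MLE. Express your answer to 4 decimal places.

MAP − MLE = -0.0385

Posterior is Beta(16, 16); MAP = (16−1)/(32−2) = 15/30 ≈ 0.50000.
MLE ignores the prior: θ̂_MLE = k/n = 7/13 ≈ 0.53846.
Difference = 15/30 − 7/13 = -1/26 ≈ -0.0385.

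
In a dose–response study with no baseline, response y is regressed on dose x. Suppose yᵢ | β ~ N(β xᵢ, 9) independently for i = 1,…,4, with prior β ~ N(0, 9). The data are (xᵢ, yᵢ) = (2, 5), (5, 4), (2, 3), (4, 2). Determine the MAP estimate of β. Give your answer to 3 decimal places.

log p(β | y) = −Σ(yᵢ − βxᵢ)²/(2·9) − β²/(2·9) + const.
Setting the derivative to zero: Σxᵢ(yᵢ − βxᵢ)/9 − β/9 = 0, so β = Σxᵢyᵢ / (Σxᵢ² + σ²/τ²).
Σxᵢyᵢ = 2·5 + 5·4 + 2·3 + 4·2 = 44; Σxᵢ² = 49; σ²/τ² = 1.
β̂_MAP = 44 / (49 + 1) = 44/50 ≈ 0.880.

β̂_MAP = 0.880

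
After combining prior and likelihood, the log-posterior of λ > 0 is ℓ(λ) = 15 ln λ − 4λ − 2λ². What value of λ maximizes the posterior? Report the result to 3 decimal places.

ℓ'(λ) = 15/λ − 4 − 4λ. Setting this to zero and multiplying by λ: 4λ² + 4λ − 15 = 0.
λ = (−4 + √(4² + 4·4·15)) / (2·4) = (−4 + √256) / 8 = (−4 + 16)/8 = 3/2.
ℓ''(λ) = −15/λ² − 4 < 0, confirming a maximum.

λ̂_MAP = 1.500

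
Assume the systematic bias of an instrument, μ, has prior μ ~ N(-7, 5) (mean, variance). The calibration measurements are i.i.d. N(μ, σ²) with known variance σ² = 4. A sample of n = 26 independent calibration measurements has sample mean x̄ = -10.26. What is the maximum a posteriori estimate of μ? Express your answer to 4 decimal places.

n = 26, x̄ = -10.26.
For a Normal prior and Normal likelihood with known variance, the posterior is Normal; its mode equals its mean, the precision-weighted average.
Prior precision 1/σ₀² = 1/5 = 0.2; data precision n/σ² = 26/4 = 6.5.
μ̂ = (0.2·(-7) + 6.5·(-10.26)) / (0.2 + 6.5) = (-68.09)/6.7 = -6809/670 ≈ -10.1627.

μ̂_MAP = -10.1627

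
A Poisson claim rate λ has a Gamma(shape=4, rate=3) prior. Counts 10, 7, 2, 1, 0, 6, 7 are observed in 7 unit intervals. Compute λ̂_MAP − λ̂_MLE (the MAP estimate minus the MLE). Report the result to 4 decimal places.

Σxᵢ = 33. Posterior is Gamma(37, 10); MAP = (37−1)/10 = 36/10 ≈ 3.60000.
MLE = x̄ = 33/7 ≈ 4.71429.
Difference = 36/10 − 33/7 = -39/35 ≈ -1.1143.

MAP − MLE = -1.1143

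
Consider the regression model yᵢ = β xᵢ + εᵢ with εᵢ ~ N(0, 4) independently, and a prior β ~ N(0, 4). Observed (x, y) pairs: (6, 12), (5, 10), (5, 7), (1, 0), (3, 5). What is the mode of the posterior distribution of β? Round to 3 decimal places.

log p(β | y) = −Σ(yᵢ − βxᵢ)²/(2·4) − β²/(2·4) + const.
Setting the derivative to zero: Σxᵢ(yᵢ − βxᵢ)/4 − β/4 = 0, so β = Σxᵢyᵢ / (Σxᵢ² + σ²/τ²).
Σxᵢyᵢ = 6·12 + 5·10 + 5·7 + 1·0 + 3·5 = 172; Σxᵢ² = 96; σ²/τ² = 1.
β̂_MAP = 172 / (96 + 1) = 172/97 ≈ 1.773.

β̂_MAP = 1.773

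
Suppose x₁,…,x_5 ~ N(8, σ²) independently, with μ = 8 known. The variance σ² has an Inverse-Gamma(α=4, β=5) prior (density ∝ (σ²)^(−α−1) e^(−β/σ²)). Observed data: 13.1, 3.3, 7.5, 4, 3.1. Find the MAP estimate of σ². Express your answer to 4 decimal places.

Sum of squared deviations about the known mean: SS = (13.1−8)² + (3.3−8)² + (7.5−8)² + (4−8)² + (3.1−8)² = 88.36.
The Normal likelihood contributes (σ²)^(−n/2) exp(−SS/(2σ²)), so the posterior is Inverse-Gamma(α + n/2, β + SS/2) = Inverse-Gamma(6.5, 49.18).
The mode of Inverse-Gamma(a, b) is b/(a+1) = 49.18/7.5 ≈ 6.5573.

σ̂²_MAP = 6.5573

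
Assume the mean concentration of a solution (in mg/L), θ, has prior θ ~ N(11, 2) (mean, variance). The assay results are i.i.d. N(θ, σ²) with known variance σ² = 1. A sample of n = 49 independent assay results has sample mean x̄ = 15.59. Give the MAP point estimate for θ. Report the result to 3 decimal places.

θ̂_MAP = 15.544

n = 49, x̄ = 15.59.
For a Normal prior and Normal likelihood with known variance, the posterior is Normal; its mode equals its mean, the precision-weighted average.
Prior precision 1/σ₀² = 1/2 = 0.5; data precision n/σ² = 49/1 = 49.
θ̂ = (0.5·11 + 49·15.59) / (0.5 + 49) = 769.41/49.5 = 8549/550 ≈ 15.544.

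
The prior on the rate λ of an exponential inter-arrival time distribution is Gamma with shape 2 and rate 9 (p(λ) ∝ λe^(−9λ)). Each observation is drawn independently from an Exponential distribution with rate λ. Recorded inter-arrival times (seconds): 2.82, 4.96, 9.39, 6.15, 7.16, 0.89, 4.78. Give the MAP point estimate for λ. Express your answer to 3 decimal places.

λ̂_MAP = 0.177

The Exponential(rate=λ) likelihood is ∝ λ^n e^(−λΣtᵢ). Here n = 7 and Σtᵢ = 2.82 + 4.96 + 9.39 + 6.15 + 7.16 + 0.89 + 4.78 = 36.15.
Posterior ∝ λe^(−9λ) · λ^7e^(−36.15λ) = λ^8e^(−45.15λ), i.e. Gamma(9, 45.15).
Mode = (a−1)/b = 8/45.15 ≈ 0.177.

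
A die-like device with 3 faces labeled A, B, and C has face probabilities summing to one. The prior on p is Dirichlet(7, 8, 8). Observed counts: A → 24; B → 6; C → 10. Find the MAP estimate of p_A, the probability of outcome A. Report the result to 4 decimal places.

MAP estimate of p_A = 0.5000

The posterior is Dirichlet(αᵢ + nᵢ) = Dirichlet(31, 14, 18).
For a Dirichlet(a₁,…,a_K) with all aᵢ > 1, the mode has j-th component (aⱼ − 1)/(Σaᵢ − K).
Here Σaᵢ = 63 and K = 3, so p_A = (31 − 1)/(63 − 3) = 30/60 ≈ 0.5000.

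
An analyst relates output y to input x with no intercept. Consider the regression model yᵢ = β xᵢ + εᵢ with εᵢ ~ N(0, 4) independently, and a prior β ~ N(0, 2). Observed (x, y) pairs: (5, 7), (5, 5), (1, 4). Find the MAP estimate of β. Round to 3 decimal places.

β̂_MAP = 1.208

log p(β | y) = −Σ(yᵢ − βxᵢ)²/(2·4) − β²/(2·2) + const.
Setting the derivative to zero: Σxᵢ(yᵢ − βxᵢ)/4 − β/2 = 0, so β = Σxᵢyᵢ / (Σxᵢ² + σ²/τ²).
Σxᵢyᵢ = 5·7 + 5·5 + 1·4 = 64; Σxᵢ² = 51; σ²/τ² = 2.
β̂_MAP = 64 / (51 + 2) = 64/53 ≈ 1.208.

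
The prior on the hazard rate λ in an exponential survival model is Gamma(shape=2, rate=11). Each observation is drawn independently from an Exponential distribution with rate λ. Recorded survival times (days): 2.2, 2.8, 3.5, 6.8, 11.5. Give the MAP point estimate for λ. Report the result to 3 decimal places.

The Exponential(rate=λ) likelihood is ∝ λ^n e^(−λΣtᵢ). Here n = 5 and Σtᵢ = 2.2 + 2.8 + 3.5 + 6.8 + 11.5 = 26.8.
Posterior ∝ λe^(−11λ) · λ^5e^(−26.8λ) = λ^6e^(−37.8λ), i.e. Gamma(7, 37.8).
Mode = (a−1)/b = 6/37.8 ≈ 0.159.

λ̂_MAP = 0.159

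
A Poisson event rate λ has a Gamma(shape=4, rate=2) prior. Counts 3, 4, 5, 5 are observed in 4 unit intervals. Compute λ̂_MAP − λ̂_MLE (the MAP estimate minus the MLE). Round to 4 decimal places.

MAP − MLE = -0.9167

Σxᵢ = 17. Posterior is Gamma(21, 6); MAP = (21−1)/6 = 20/6 ≈ 3.33333.
MLE = x̄ = 17/4 ≈ 4.25000.
Difference = 20/6 − 17/4 = -11/12 ≈ -0.9167.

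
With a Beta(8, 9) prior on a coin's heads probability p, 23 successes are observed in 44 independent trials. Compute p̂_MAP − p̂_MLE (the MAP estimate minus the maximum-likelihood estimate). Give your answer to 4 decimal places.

MAP − MLE = -0.0143

Posterior is Beta(31, 30); MAP = (31−1)/(61−2) = 30/59 ≈ 0.50847.
MLE ignores the prior: p̂_MLE = k/n = 23/44 ≈ 0.52273.
Difference = 30/59 − 23/44 = -37/2596 ≈ -0.0143.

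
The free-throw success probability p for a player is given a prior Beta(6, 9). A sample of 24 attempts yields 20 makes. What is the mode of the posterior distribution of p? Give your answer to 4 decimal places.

Prior: Beta(6, 9).
Data: 20 successes in 24 trials. The binomial likelihood contributes p^20(1−p)^4, so the posterior is Beta(6+20, 9+4) = Beta(26, 13).
For Beta(a, b) with a, b > 1 the mode is (a−1)/(a+b−2) = 25/37 ≈ 0.6757.

p̂_MAP = 0.6757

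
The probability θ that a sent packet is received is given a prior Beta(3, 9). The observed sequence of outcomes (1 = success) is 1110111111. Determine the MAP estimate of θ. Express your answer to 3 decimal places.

θ̂_MAP = 0.550

Prior: Beta(3, 9).
Data: 9 successes in 10 trials (from the sequence). The binomial likelihood contributes θ^9(1−θ)^1, so the posterior is Beta(3+9, 9+1) = Beta(12, 10).
For Beta(a, b) with a, b > 1 the mode is (a−1)/(a+b−2) = 11/20 ≈ 0.550.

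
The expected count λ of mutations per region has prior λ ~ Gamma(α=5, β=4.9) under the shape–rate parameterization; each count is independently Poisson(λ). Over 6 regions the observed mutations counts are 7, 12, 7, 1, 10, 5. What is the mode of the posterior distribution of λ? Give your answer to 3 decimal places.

λ̂_MAP = 4.220

Σxᵢ = 7+12+7+1+10+5 = 42, with n = 6.
Posterior ∝ λ^4e^(−4.9λ) · λ^42e^(−6λ) = λ^46e^(−10.9λ), i.e. Gamma(shape=47, rate=10.9).
The mode of a Gamma(a, b) with a ≥ 1 (shape–rate) is (a−1)/b = 46/10.9 ≈ 4.220.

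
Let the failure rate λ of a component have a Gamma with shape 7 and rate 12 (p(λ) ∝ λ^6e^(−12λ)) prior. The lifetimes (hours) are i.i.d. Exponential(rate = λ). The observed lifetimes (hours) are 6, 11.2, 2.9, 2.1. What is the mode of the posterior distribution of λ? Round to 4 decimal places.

λ̂_MAP = 0.2924

The Exponential(rate=λ) likelihood is ∝ λ^n e^(−λΣtᵢ). Here n = 4 and Σtᵢ = 6 + 11.2 + 2.9 + 2.1 = 22.2.
Posterior ∝ λ^6e^(−12λ) · λ^4e^(−22.2λ) = λ^10e^(−34.2λ), i.e. Gamma(11, 34.2).
Mode = (a−1)/b = 10/34.2 ≈ 0.2924.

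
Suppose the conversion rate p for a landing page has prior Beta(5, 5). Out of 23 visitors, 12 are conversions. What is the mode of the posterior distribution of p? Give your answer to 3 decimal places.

p̂_MAP = 0.516

Prior: Beta(5, 5).
Data: 12 successes in 23 trials. The binomial likelihood contributes p^12(1−p)^11, so the posterior is Beta(5+12, 5+11) = Beta(17, 16).
For Beta(a, b) with a, b > 1 the mode is (a−1)/(a+b−2) = 16/31 ≈ 0.516.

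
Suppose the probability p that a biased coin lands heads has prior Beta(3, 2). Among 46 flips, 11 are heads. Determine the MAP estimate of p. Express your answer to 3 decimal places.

Prior: Beta(3, 2).
Data: 11 successes in 46 trials. The binomial likelihood contributes p^11(1−p)^35, so the posterior is Beta(3+11, 2+35) = Beta(14, 37).
For Beta(a, b) with a, b > 1 the mode is (a−1)/(a+b−2) = 13/49 ≈ 0.265.

p̂_MAP = 0.265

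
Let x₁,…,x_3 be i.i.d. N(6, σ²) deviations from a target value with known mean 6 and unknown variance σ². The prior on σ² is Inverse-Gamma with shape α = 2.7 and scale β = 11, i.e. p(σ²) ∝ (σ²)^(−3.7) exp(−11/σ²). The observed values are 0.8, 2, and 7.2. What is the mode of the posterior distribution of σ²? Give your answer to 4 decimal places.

σ̂²_MAP = 6.3923

Sum of squared deviations about the known mean: SS = (0.8−6)² + (2−6)² + (7.2−6)² = 44.48.
The Normal likelihood contributes (σ²)^(−n/2) exp(−SS/(2σ²)), so the posterior is Inverse-Gamma(α + n/2, β + SS/2) = Inverse-Gamma(4.2, 33.24).
The mode of Inverse-Gamma(a, b) is b/(a+1) = 33.24/5.2 ≈ 6.3923.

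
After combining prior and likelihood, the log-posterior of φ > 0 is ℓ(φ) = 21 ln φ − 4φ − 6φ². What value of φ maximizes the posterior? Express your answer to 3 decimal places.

ℓ'(φ) = 21/φ − 4 − 12φ. Setting this to zero and multiplying by φ: 12φ² + 4φ − 21 = 0.
φ = (−4 + √(4² + 4·12·21)) / (2·12) = (−4 + √1024) / 24 = (−4 + 32)/24 = 7/6.
ℓ''(φ) = −21/φ² − 12 < 0, confirming a maximum.

φ̂_MAP = 1.167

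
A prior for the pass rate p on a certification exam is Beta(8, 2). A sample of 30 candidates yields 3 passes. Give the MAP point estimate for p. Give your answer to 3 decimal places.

p̂_MAP = 0.263

Prior: Beta(8, 2).
Data: 3 successes in 30 trials. The binomial likelihood contributes p^3(1−p)^27, so the posterior is Beta(8+3, 2+27) = Beta(11, 29).
For Beta(a, b) with a, b > 1 the mode is (a−1)/(a+b−2) = 10/38 ≈ 0.263.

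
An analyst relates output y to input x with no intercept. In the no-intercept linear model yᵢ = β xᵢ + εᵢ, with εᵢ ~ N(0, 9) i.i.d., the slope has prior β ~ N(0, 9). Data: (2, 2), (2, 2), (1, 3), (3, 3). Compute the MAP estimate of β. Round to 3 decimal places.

log p(β | y) = −Σ(yᵢ − βxᵢ)²/(2·9) − β²/(2·9) + const.
Setting the derivative to zero: Σxᵢ(yᵢ − βxᵢ)/9 − β/9 = 0, so β = Σxᵢyᵢ / (Σxᵢ² + σ²/τ²).
Σxᵢyᵢ = 2·2 + 2·2 + 1·3 + 3·3 = 20; Σxᵢ² = 18; σ²/τ² = 1.
β̂_MAP = 20 / (18 + 1) = 20/19 ≈ 1.053.

β̂_MAP = 1.053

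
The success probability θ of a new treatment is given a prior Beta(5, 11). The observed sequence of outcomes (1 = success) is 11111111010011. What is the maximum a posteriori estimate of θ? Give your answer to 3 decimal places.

Prior: Beta(5, 11).
Data: 11 successes in 14 trials (from the sequence). The binomial likelihood contributes θ^11(1−θ)^3, so the posterior is Beta(5+11, 11+3) = Beta(16, 14).
For Beta(a, b) with a, b > 1 the mode is (a−1)/(a+b−2) = 15/28 ≈ 0.536.

θ̂_MAP = 0.536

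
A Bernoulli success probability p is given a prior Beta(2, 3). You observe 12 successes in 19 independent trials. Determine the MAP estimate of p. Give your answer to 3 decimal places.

p̂_MAP = 0.591

Prior: Beta(2, 3).
Data: 12 successes in 19 trials. The binomial likelihood contributes p^12(1−p)^7, so the posterior is Beta(2+12, 3+7) = Beta(14, 10).
For Beta(a, b) with a, b > 1 the mode is (a−1)/(a+b−2) = 13/22 ≈ 0.591.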